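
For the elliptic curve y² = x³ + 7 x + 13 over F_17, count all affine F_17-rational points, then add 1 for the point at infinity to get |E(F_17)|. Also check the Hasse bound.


Affine points = {(0, 8), (0, 9), (1, 2), (1, 15), (2, 1), (2, 16), (6, 4), (6, 13), (14, 4), (14, 13), (15, 5), (15, 12)}; affine count = 12; |E(F_17)| = 13.

Discriminant check: Δ ∝ 4a³ + 27b² = 4·7³ + 27·13² = 4·343 + 27·169 ≡ 2 (mod 17). Nonzero ⇒ E is nonsingular.
For each x ∈ F_17, compute rhs = x³ + 7·x + 13 mod 17, then count y ∈ F_17 with y² ≡ rhs.
  x = 0: rhs = 13, matching y values: 8, 9 (2 points).
  x = 1: rhs = 4, matching y values: 2, 15 (2 points).
  x = 2: rhs = 1, matching y values: 1, 16 (2 points).
  x = 3: rhs = 10, matching y values: none (0 points).
  x = 4: rhs = 3, matching y values: none (0 points).
  x = 5: rhs = 3, matching y values: none (0 points).
  x = 6: rhs = 16, matching y values: 4, 13 (2 points).
  x = 7: rhs = 14, matching y values: none (0 points).
  x = 8: rhs = 3, matching y values: none (0 points).
  x = 9: rhs = 6, matching y values: none (0 points).
  x = 10: rhs = 12, matching y values: none (0 points).
  x = 11: rhs = 10, matching y values: none (0 points).
  x = 12: rhs = 6, matching y values: none (0 points).
  x = 13: rhs = 6, matching y values: none (0 points).
  x = 14: rhs = 16, matching y values: 4, 13 (2 points).
  x = 15: rhs = 8, matching y values: 5, 12 (2 points).
  x = 16: rhs = 5, matching y values: none (0 points).
Total affine count: 12.
Full point count |E(F_17)| = 12 + 1 = 13.
Hasse bound: |13 − (17+1)| = |-5| = 5 ≤ 2√17 ≈ 8.2462 ✓.


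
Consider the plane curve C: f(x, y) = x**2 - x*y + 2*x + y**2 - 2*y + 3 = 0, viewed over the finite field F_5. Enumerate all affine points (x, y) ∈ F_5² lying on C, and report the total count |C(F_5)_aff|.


Affine F_5-points: {(1, 4)}; count = 1.

For each of the 25 pairs (x, y) ∈ F_5², evaluate f(x, y) mod 5. Record the zeros.
  x = 0: [0↦3, 1↦2, 2↦3, 3↦1, 4↦1]  zeros at y ∈ ∅
  x = 1: [0↦1, 1↦4, 2↦4, 3↦1, 4↦0]  zeros at y ∈ {4}
  x = 2: [0↦1, 1↦3, 2↦2, 3↦3, 4↦1]  zeros at y ∈ ∅
  x = 3: [0↦3, 1↦4, 2↦2, 3↦2, 4↦4]  zeros at y ∈ ∅
  x = 4: [0↦2, 1↦2, 2↦4, 3↦3, 4↦4]  zeros at y ∈ ∅
Collecting zeros: affine points = {(1, 4)}.
Total count |C(F_5)_aff| = 1.


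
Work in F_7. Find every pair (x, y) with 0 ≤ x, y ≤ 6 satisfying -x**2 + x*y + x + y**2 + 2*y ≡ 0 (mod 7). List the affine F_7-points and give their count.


Affine F_7-points: {(0, 0), (0, 5), (1, 0), (1, 4), (3, 1), (4, 4), (6, 1), (6, 5)}; count = 8.

For each of the 49 pairs (x, y) ∈ F_7², evaluate f(x, y) mod 7. Record the zeros.
  x = 0: [0↦0, 1↦3, 2↦1, 3↦1, 4↦3, 5↦0, 6↦6]  zeros at y ∈ {0, 5}
  x = 1: [0↦0, 1↦4, 2↦3, 3↦4, 4↦0, 5↦5, 6↦5]  zeros at y ∈ {0, 4}
  x = 2: [0↦5, 1↦3, 2↦3, 3↦5, 4↦2, 5↦1, 6↦2]  zeros at y ∈ ∅
  x = 3: [0↦1, 1↦0, 2↦1, 3↦4, 4↦2, 5↦2, 6↦4]  zeros at y ∈ {1}
  x = 4: [0↦2, 1↦2, 2↦4, 3↦1, 4↦0, 5↦1, 6↦4]  zeros at y ∈ {4}
  x = 5: [0↦1, 1↦2, 2↦5, 3↦3, 4↦3, 5↦5, 6↦2]  zeros at y ∈ ∅
  x = 6: [0↦5, 1↦0, 2↦4, 3↦3, 4↦4, 5↦0, 6↦5]  zeros at y ∈ {1, 5}
Collecting zeros: affine points = {(0, 0), (0, 5), (1, 0), (1, 4), (3, 1), (4, 4), (6, 1), (6, 5)}.
Total count |C(F_7)_aff| = 8.


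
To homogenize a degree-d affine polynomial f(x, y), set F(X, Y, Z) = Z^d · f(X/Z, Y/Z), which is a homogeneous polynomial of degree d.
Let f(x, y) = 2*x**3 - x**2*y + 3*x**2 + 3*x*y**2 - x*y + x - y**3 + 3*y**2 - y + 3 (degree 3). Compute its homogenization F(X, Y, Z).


F(X, Y, Z) = 2*X**3 - X**2*Y + 3*X**2*Z + 3*X*Y**2 - X*Y*Z + X*Z**2 - Y**3 + 3*Y**2*Z - Y*Z**2 + 3*Z**3

deg(f) = 3.
Substitute x = X/Z, y = Y/Z into f, then multiply by Z^3.
  monomial 2·x^3·y^0 ↦ 2·X^3·Y^0·Z^0.
  monomial -1·x^2·y^1 ↦ -1·X^2·Y^1·Z^0.
  monomial 3·x^2·y^0 ↦ 3·X^2·Y^0·Z^1.
  monomial 3·x^1·y^2 ↦ 3·X^1·Y^2·Z^0.
  monomial -1·x^1·y^1 ↦ -1·X^1·Y^1·Z^1.
  monomial 1·x^1·y^0 ↦ 1·X^1·Y^0·Z^2.
  monomial -1·x^0·y^3 ↦ -1·X^0·Y^3·Z^0.
  monomial 3·x^0·y^2 ↦ 3·X^0·Y^2·Z^1.
  monomial -1·x^0·y^1 ↦ -1·X^0·Y^1·Z^2.
  monomial 3·x^0·y^0 ↦ 3·X^0·Y^0·Z^3.
Collecting: F(X, Y, Z) = 2*X**3 - X**2*Y + 3*X**2*Z + 3*X*Y**2 - X*Y*Z + X*Z**2 - Y**3 + 3*Y**2*Z - Y*Z**2 + 3*Z**3.


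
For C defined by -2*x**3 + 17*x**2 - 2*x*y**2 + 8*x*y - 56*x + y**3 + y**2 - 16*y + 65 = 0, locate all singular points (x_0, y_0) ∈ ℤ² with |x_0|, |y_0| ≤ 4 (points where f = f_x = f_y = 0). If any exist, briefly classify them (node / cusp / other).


Singular points: {(3, 2)}; classification: node.

Compute partial derivatives:
  f_x = -6*x**2 + 34*x - 2*y**2 + 8*y - 56.
  f_y = -4*x*y + 8*x + 3*y**2 + 2*y - 16.
Scan x_0 ∈ {−4, ..., 4}. For each x_0, f_y(x_0, y) is a polynomial in y; find its integer roots y ∈ {−4, ..., 4}, then test f_x and f at those candidates.
  x = -4: f_y(-4, y) = 3*y**2 + 18*y - 48; vanishes at y ∈ {2}. (-4, 2): f_x = -280 ≠ 0.
  x = -3: f_y(-3, y) = 3*y**2 + 14*y - 40; vanishes at y ∈ {2}. (-3, 2): f_x = -204 ≠ 0.
  x = -2: f_y(-2, y) = 3*y**2 + 10*y - 32; vanishes at y ∈ {2}. (-2, 2): f_x = -140 ≠ 0.
  x = -1: f_y(-1, y) = 3*y**2 + 6*y - 24; vanishes at y ∈ {-4, 2}. (-1, -4): f_x = -160 ≠ 0; (-1, 2): f_x = -88 ≠ 0.
  x = 0: f_y(0, y) = 3*y**2 + 2*y - 16; vanishes at y ∈ {2}. (0, 2): f_x = -48 ≠ 0.
  x = 1: f_y(1, y) = 3*y**2 - 2*y - 8; vanishes at y ∈ {2}. (1, 2): f_x = -20 ≠ 0.
  x = 2: f_y(2, y) = 3*y**2 - 6*y; vanishes at y ∈ {0, 2}. (2, 0): f_x = -12 ≠ 0; (2, 2): f_x = -4 ≠ 0.
  x = 3: f_y(3, y) = 3*y**2 - 10*y + 8; vanishes at y ∈ {2}. (3, 2): f_x = 0, f = 0 — SINGULAR.
  x = 4: f_y(4, y) = 3*y**2 - 14*y + 16; vanishes at y ∈ {2}. (4, 2): f_x = -8 ≠ 0.
Only singular point on the grid: (3, 2).
Classify: substitute x = 3 + u, y = 2 + v and expand: f = -2*u**3 - u**2 - 2*u*v**2 + v**3 + v**2.
No constant or linear terms (consistent with a singular point). Quadratic part: -u**2 + v**2. Cubic part: -2*u**3 - 2*u*v**2 + v**3.
The quadratic part v**2 - u**2 = (v − u)(v + u) splits into two distinct linear factors, so there are two distinct tangent lines y − 2 = ±(x − 3) — this is a node (ordinary double point).
Classification: node.


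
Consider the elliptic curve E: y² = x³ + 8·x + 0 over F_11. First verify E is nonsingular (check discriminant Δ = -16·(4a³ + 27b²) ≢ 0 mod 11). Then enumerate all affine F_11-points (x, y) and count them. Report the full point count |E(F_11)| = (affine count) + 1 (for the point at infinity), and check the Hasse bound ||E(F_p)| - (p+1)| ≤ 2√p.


Affine points = {(0, 0), (1, 3), (1, 8), (5, 0), (6, 0), (7, 5), (7, 6), (8, 2), (8, 9), (9, 3), (9, 8)}; affine count = 11; |E(F_11)| = 12.

Discriminant check: Δ ∝ 4a³ + 27b² = 4·8³ + 27·0² = 4·512 + 27·0 ≡ 2 (mod 11). Nonzero ⇒ E is nonsingular.
For each x ∈ F_11, compute rhs = x³ + 8·x + 0 mod 11, then count y ∈ F_11 with y² ≡ rhs.
  x = 0: rhs = 0, matching y values: 0 (1 points).
  x = 1: rhs = 9, matching y values: 3, 8 (2 points).
  x = 2: rhs = 2, matching y values: none (0 points).
  x = 3: rhs = 7, matching y values: none (0 points).
  x = 4: rhs = 8, matching y values: none (0 points).
  x = 5: rhs = 0, matching y values: 0 (1 points).
  x = 6: rhs = 0, matching y values: 0 (1 points).
  x = 7: rhs = 3, matching y values: 5, 6 (2 points).
  x = 8: rhs = 4, matching y values: 2, 9 (2 points).
  x = 9: rhs = 9, matching y values: 3, 8 (2 points).
  x = 10: rhs = 2, matching y values: none (0 points).
Total affine count: 11.
Full point count |E(F_11)| = 11 + 1 = 12.
Hasse bound: |12 − (11+1)| = |0| = 0 ≤ 2√11 ≈ 6.6332 ✓.


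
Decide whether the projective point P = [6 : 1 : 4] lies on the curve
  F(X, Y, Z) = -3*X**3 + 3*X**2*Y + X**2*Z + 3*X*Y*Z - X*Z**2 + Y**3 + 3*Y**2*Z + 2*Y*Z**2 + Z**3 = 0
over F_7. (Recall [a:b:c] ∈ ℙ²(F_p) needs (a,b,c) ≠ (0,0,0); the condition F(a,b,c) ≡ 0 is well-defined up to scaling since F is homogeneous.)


F(6,1,4) ≡ 4 (mod 7); P is NOT on the curve.

Evaluate F(6, 1, 4) term-by-term (mod 7).
  -3*X**3 ↦ -3·216·1·1 = -648
  3*X**2*Y ↦ 3·36·1·1 = 108
  X**2*Z ↦ 1·36·1·4 = 144
  3*X*Y*Z ↦ 3·6·1·4 = 72
  -X*Z**2 ↦ -1·6·1·16 = -96
  Y**3 ↦ 1·1·1·1 = 1
  3*Y**2*Z ↦ 3·1·1·4 = 12
  2*Y*Z**2 ↦ 2·1·1·16 = 32
  Z**3 ↦ 1·1·1·64 = 64
Sum: F(6, 1, 4) = (-648) + (108) + (144) + (72) + (-96) + (1) + (12) + (32) + (64) = -311.
Reducing mod 7: -311 ≡ 4 (mod 7).
Since F(a, b, c) ≡ 4 ≠ 0 (mod 7), P does NOT lie on the curve.


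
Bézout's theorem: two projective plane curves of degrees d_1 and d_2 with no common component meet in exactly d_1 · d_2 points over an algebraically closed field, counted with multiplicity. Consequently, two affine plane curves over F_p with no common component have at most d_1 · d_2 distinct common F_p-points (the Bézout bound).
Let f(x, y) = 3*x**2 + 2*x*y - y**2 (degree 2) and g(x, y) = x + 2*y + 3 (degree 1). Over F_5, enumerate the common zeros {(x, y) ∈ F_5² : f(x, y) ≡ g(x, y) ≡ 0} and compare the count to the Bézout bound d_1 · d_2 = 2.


Common zeros: {(1, 3), (3, 2)}; count = 2; Bézout bound = 2.

deg(f) = 2, deg(g) = 1, so Bézout bound = 2.
Scan x ∈ F_5. For each x, list the y ∈ F_5 with f(x, y) ≡ 0 and those with g(x, y) ≡ 0 (mod 5); the common zeros in that column are the intersection.
  x = 0: f ≡ 0 at y ∈ {0}; g ≡ 0 at y ∈ {1}; common: ∅.
  x = 1: f ≡ 0 at y ∈ {3, 4}; g ≡ 0 at y ∈ {3}; common: {3}.
  x = 2: f ≡ 0 at y ∈ {1, 3}; g ≡ 0 at y ∈ {0}; common: ∅.
  x = 3: f ≡ 0 at y ∈ {2, 4}; g ≡ 0 at y ∈ {2}; common: {2}.
  x = 4: f ≡ 0 at y ∈ {1, 2}; g ≡ 0 at y ∈ {4}; common: ∅.
Collecting: common zeros = {(1, 3), (3, 2)}, so the count is 2.
Comparison with the Bézout bound: 2 ≤ 2 = deg(f)·deg(g), as expected for curves with no common component (the bound is attained).


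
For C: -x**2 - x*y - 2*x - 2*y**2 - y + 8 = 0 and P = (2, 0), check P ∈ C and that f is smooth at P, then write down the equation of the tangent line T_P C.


Tangent line at P: -6*x - 3*y + 12 = 0.

Step 1: f(2, 0) = 0, so P lies on C.
Step 2: partial derivatives
  f_x(x, y) = -2*x - y - 2, f_y(x, y) = -x - 4*y - 1.
  f_x(P) = -6, f_y(P) = -3 (gradient nonzero, so P is smooth).
Step 3: tangent line at P: -6·(x − 2) + -3·(y − 0) = 0.
Expanding: -6*x - 3*y + 12 = 0.


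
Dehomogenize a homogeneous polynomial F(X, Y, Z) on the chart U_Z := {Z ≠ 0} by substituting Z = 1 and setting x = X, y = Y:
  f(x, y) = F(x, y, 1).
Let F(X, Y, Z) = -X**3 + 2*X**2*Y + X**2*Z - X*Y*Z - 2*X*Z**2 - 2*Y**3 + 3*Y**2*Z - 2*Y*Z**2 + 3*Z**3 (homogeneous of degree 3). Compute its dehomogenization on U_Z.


f(x, y) = -x**3 + 2*x**2*y + x**2 - x*y - 2*x - 2*y**3 + 3*y**2 - 2*y + 3

On U_Z we set Z = 1. Each monomial c·X^i·Y^j·Z^k in F becomes c·x^i·y^j·1^k = c·x^i·y^j.
Substituting Z = 1: F(X, Y, 1) = -x**3 + 2*x**2*y + x**2 - x*y - 2*x - 2*y**3 + 3*y**2 - 2*y + 3.
Note: deg(f) ≤ deg(F) = 3; strict inequality happens when F is divisible by Z (lost terms).


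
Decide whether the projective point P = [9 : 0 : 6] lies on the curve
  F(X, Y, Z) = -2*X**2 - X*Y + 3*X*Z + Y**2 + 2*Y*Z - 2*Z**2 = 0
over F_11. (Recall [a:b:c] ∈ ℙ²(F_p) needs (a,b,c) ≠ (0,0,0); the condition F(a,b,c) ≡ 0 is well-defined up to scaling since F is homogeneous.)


F(9,0,6) ≡ 5 (mod 11); P is NOT on the curve.

Evaluate F(9, 0, 6) term-by-term (mod 11).
  -2*X**2 ↦ -2·81·1·1 = -162
  -X*Y ↦ -1·9·0·1 = 0
  3*X*Z ↦ 3·9·1·6 = 162
  Y**2 ↦ 1·1·0·1 = 0
  2*Y*Z ↦ 2·1·0·6 = 0
  -2*Z**2 ↦ -2·1·1·36 = -72
Sum: F(9, 0, 6) = (-162) + (0) + (162) + (0) + (0) + (-72) = -72.
Reducing mod 11: -72 ≡ 5 (mod 11).
Since F(a, b, c) ≡ 5 ≠ 0 (mod 11), P does NOT lie on the curve.


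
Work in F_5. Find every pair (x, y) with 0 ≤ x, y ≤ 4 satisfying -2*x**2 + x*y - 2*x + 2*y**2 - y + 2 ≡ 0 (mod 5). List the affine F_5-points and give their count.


Affine F_5-points: {(0, 4), (1, 1), (1, 4), (2, 0), (2, 2), (3, 2)}; count = 6.

For each of the 25 pairs (x, y) ∈ F_5², evaluate f(x, y) mod 5. Record the zeros.
  x = 0: [0↦2, 1↦3, 2↦3, 3↦2, 4↦0]  zeros at y ∈ {4}
  x = 1: [0↦3, 1↦0, 2↦1, 3↦1, 4↦0]  zeros at y ∈ {1, 4}
  x = 2: [0↦0, 1↦3, 2↦0, 3↦1, 4↦1]  zeros at y ∈ {0, 2}
  x = 3: [0↦3, 1↦2, 2↦0, 3↦2, 4↦3]  zeros at y ∈ {2}
  x = 4: [0↦2, 1↦2, 2↦1, 3↦4, 4↦1]  zeros at y ∈ ∅
Collecting zeros: affine points = {(0, 4), (1, 1), (1, 4), (2, 0), (2, 2), (3, 2)}.
Total count |C(F_5)_aff| = 6.


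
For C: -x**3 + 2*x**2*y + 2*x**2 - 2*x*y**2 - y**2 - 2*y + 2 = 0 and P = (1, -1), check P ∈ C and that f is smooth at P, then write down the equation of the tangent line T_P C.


Tangent line at P: -5*x + 6*y + 11 = 0.

Step 1: f(1, -1) = 0, so P lies on C.
Step 2: partial derivatives
  f_x(x, y) = -3*x**2 + 4*x*y + 4*x - 2*y**2, f_y(x, y) = 2*x**2 - 4*x*y - 2*y - 2.
  f_x(P) = -5, f_y(P) = 6 (gradient nonzero, so P is smooth).
Step 3: tangent line at P: -5·(x − 1) + 6·(y − -1) = 0.
Expanding: -5*x + 6*y + 11 = 0.


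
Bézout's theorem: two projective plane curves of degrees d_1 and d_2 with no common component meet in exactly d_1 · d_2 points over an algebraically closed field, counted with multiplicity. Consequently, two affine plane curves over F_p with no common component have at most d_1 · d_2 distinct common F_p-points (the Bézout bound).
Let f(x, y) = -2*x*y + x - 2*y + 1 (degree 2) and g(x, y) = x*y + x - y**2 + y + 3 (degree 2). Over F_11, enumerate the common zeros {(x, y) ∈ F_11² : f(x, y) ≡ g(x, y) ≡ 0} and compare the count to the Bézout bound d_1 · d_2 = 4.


Common zeros: {(7, 6)}; count = 1; Bézout bound = 4.

deg(f) = 2, deg(g) = 2, so Bézout bound = 4.
Scan x ∈ F_11. For each x, list the y ∈ F_11 with f(x, y) ≡ 0 and those with g(x, y) ≡ 0 (mod 11); the common zeros in that column are the intersection.
  x = 0: f ≡ 0 at y ∈ {6}; g ≡ 0 at y ∈ ∅; common: ∅.
  x = 1: f ≡ 0 at y ∈ {6}; g ≡ 0 at y ∈ {5, 8}; common: ∅.
  x = 2: f ≡ 0 at y ∈ {6}; g ≡ 0 at y ∈ ∅; common: ∅.
  x = 3: f ≡ 0 at y ∈ {6}; g ≡ 0 at y ∈ ∅; common: ∅.
  x = 4: f ≡ 0 at y ∈ {6}; g ≡ 0 at y ∈ {1, 4}; common: ∅.
  x = 5: f ≡ 0 at y ∈ {6}; g ≡ 0 at y ∈ ∅; common: ∅.
  x = 6: f ≡ 0 at y ∈ {6}; g ≡ 0 at y ∈ ∅; common: ∅.
  x = 7: f ≡ 0 at y ∈ {6}; g ≡ 0 at y ∈ {2, 6}; common: {6}.
  x = 8: f ≡ 0 at y ∈ {6}; g ≡ 0 at y ∈ {0, 9}; common: ∅.
  x = 9: f ≡ 0 at y ∈ {6}; g ≡ 0 at y ∈ {3, 7}; common: ∅.
  x = 10: f ≡ 0 at y ∈ {0, 1, 2, 3, 4, 5, 6, 7, 8, 9, 10}; g ≡ 0 at y ∈ ∅; common: ∅.
Collecting: common zeros = {(7, 6)}, so the count is 1.
Comparison with the Bézout bound: 1 ≤ 4 = deg(f)·deg(g), as expected for curves with no common component (the affine F_11-count falls short of the bound because intersections may lie at infinity, over extension fields, or carry multiplicity).


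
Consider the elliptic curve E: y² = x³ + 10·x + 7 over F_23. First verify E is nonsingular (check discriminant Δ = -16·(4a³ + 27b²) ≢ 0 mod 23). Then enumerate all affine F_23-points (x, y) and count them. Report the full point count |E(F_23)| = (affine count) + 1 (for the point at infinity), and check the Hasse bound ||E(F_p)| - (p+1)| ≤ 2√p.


Affine points = {(1, 8), (1, 15), (2, 9), (2, 14), (3, 8), (3, 15), (7, 11), (7, 12), (8, 1), (8, 22), (10, 7), (10, 16), (14, 4), (14, 19), (15, 6), (15, 17), (16, 10), (16, 13), (18, 4), (18, 19), (19, 8), (19, 15), (21, 5), (21, 18)}; affine count = 24; |E(F_23)| = 25.

Discriminant check: Δ ∝ 4a³ + 27b² = 4·10³ + 27·7² = 4·1000 + 27·49 ≡ 10 (mod 23). Nonzero ⇒ E is nonsingular.
For each x ∈ F_23, compute rhs = x³ + 10·x + 7 mod 23, then count y ∈ F_23 with y² ≡ rhs.
  x = 0: rhs = 7, matching y values: none (0 points).
  x = 1: rhs = 18, matching y values: 8, 15 (2 points).
  x = 2: rhs = 12, matching y values: 9, 14 (2 points).
  x = 3: rhs = 18, matching y values: 8, 15 (2 points).
  x = 4: rhs = 19, matching y values: none (0 points).
  x = 5: rhs = 21, matching y values: none (0 points).
  x = 6: rhs = 7, matching y values: none (0 points).
  x = 7: rhs = 6, matching y values: 11, 12 (2 points).
  x = 8: rhs = 1, matching y values: 1, 22 (2 points).
  x = 9: rhs = 21, matching y values: none (0 points).
  x = 10: rhs = 3, matching y values: 7, 16 (2 points).
  x = 11: rhs = 22, matching y values: none (0 points).
  x = 12: rhs = 15, matching y values: none (0 points).
  x = 13: rhs = 11, matching y values: none (0 points).
  x = 14: rhs = 16, matching y values: 4, 19 (2 points).
  x = 15: rhs = 13, matching y values: 6, 17 (2 points).
  x = 16: rhs = 8, matching y values: 10, 13 (2 points).
  x = 17: rhs = 7, matching y values: none (0 points).
  x = 18: rhs = 16, matching y values: 4, 19 (2 points).
  x = 19: rhs = 18, matching y values: 8, 15 (2 points).
  x = 20: rhs = 19, matching y values: none (0 points).
  x = 21: rhs = 2, matching y values: 5, 18 (2 points).
  x = 22: rhs = 19, matching y values: none (0 points).
Total affine count: 24.
Full point count |E(F_23)| = 24 + 1 = 25.
Hasse bound: |25 − (23+1)| = |1| = 1 ≤ 2√23 ≈ 9.5917 ✓.


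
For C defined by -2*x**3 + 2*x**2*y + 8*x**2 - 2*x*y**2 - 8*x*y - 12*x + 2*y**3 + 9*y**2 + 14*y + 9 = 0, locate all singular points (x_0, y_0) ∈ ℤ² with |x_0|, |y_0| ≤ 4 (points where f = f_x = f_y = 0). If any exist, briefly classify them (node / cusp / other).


Singular points: {(1, -1)}; classification: cusp.

Compute partial derivatives:
  f_x = -6*x**2 + 4*x*y + 16*x - 2*y**2 - 8*y - 12.
  f_y = 2*x**2 - 4*x*y - 8*x + 6*y**2 + 18*y + 14.
Scan x_0 ∈ {−4, ..., 4}. For each x_0, f_y(x_0, y) is a polynomial in y; find its integer roots y ∈ {−4, ..., 4}, then test f_x and f at those candidates.
  x = -4: f_y(-4, y) = 6*y**2 + 34*y + 78; no integer root y with |y| ≤ 4.
  x = -3: f_y(-3, y) = 6*y**2 + 30*y + 56; no integer root y with |y| ≤ 4.
  x = -2: f_y(-2, y) = 6*y**2 + 26*y + 38; no integer root y with |y| ≤ 4.
  x = -1: f_y(-1, y) = 6*y**2 + 22*y + 24; no integer root y with |y| ≤ 4.
  x = 0: f_y(0, y) = 6*y**2 + 18*y + 14; no integer root y with |y| ≤ 4.
  x = 1: f_y(1, y) = 6*y**2 + 14*y + 8; vanishes at y ∈ {-1}. (1, -1): f_x = 0, f = 0 — SINGULAR.
  x = 2: f_y(2, y) = 6*y**2 + 10*y + 6; no integer root y with |y| ≤ 4.
  x = 3: f_y(3, y) = 6*y**2 + 6*y + 8; no integer root y with |y| ≤ 4.
  x = 4: f_y(4, y) = 6*y**2 + 2*y + 14; no integer root y with |y| ≤ 4.
Only singular point on the grid: (1, -1).
Classify: substitute x = 1 + u, y = -1 + v and expand: f = -2*u**3 + 2*u**2*v - 2*u*v**2 + 2*v**3 + v**2.
No constant or linear terms (consistent with a singular point). Quadratic part: v**2. Cubic part: -2*u**3 + 2*u**2*v - 2*u*v**2 + 2*v**3.
The quadratic part v**2 is a perfect square, so there is a single (double) tangent line v = 0, i.e. y = -1. Restricting the cubic part to that line (v = 0) leaves -2*u**3 ≠ 0, so f is not divisible by v and the branch is v² ≈ 2*u**3 to lowest order — this is a cusp.
Classification: cusp.


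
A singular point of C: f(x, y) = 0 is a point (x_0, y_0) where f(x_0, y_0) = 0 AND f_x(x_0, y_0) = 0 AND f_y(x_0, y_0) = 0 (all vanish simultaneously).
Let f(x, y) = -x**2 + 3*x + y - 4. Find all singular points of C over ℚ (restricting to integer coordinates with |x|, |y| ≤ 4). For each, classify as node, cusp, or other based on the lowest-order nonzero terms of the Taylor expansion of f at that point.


No singular points in the scanned grid; C is smooth there.

Compute partial derivatives:
  f_x = 3 - 2*x.
  f_y = 1.
f_y = 1 is a nonzero constant, so f_y never vanishes: no point (x, y) can satisfy f = f_x = f_y = 0. In particular no (x, y) ∈ {−4, ..., 4}² is singular; the curve is smooth.


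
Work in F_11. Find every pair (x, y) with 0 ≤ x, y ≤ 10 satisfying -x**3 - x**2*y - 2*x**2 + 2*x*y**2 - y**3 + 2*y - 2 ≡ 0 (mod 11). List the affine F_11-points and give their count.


Affine F_11-points: {(1, 3), (1, 4), (1, 6), (2, 10), (3, 8), (3, 10), (4, 6), (5, 10), (7, 7), (9, 6)}; count = 10.

For each of the 121 pairs (x, y) ∈ F_11², evaluate f(x, y) mod 11. Record the zeros.
  x = 0: [0↦9, 1↦10, 2↦5, 3↦10, 4↦8, 5↦4, 6↦3, 7↦10, 8↦8, 9↦2, 10↦8]  zeros at y ∈ ∅
  x = 1: [0↦6, 1↦8, 2↦8, 3↦0, 4↦0, 5↦2, 6↦0, 7↦10, 8↦4, 9↦9, 10↦8]  zeros at y ∈ {3, 4, 6}
  x = 2: [0↦4, 1↦5, 2↦8, 3↦7, 4↦7, 5↦2, 6↦8, 7↦8, 8↦7, 9↦10, 10↦0]  zeros at y ∈ {10}
  x = 3: [0↦8, 1↦6, 2↦10, 3↦3, 4↦1, 5↦9, 6↦10, 7↦9, 8↦0, 9↦10, 10↦0]  zeros at y ∈ {8, 10}
  x = 4: [0↦1, 1↦5, 2↦8, 3↦4, 4↦9, 5↦6, 6↦0, 7↦7, 8↦10, 9↦3, 10↦2]  zeros at y ∈ {6}
  x = 5: [0↦10, 1↦7, 2↦7, 3↦4, 4↦3, 5↦9, 6↦5, 7↦7, 8↦9, 9↦5, 10↦0]  zeros at y ∈ {10}
  x = 6: [0↦7, 1↦6, 2↦1, 3↦8, 4↦10, 5↦1, 6↦8, 7↦3, 8↦2, 9↦10, 10↦10]  zeros at y ∈ ∅
  x = 7: [0↦8, 1↦7, 2↦6, 3↦10, 4↦2, 5↦9, 6↦3, 7↦0, 8↦5, 9↦1, 10↦4]  zeros at y ∈ {7}
  x = 8: [0↦7, 1↦4, 2↦5, 3↦4, 4↦6, 5↦5, 6↦6, 7↦3, 8↦1, 9↦5, 10↦9]  zeros at y ∈ ∅
  x = 9: [0↦9, 1↦2, 2↦3, 3↦6, 4↦5, 5↦5, 6↦0, 7↦6, 8↦6, 9↦5, 10↦8]  zeros at y ∈ {6}
  x = 10: [0↦8, 1↦6, 2↦5, 3↦10, 4↦4, 5↦3, 6↦1, 7↦3, 8↦3, 9↦6, 10↦6]  zeros at y ∈ ∅
Collecting zeros: affine points = {(1, 3), (1, 4), (1, 6), (2, 10), (3, 8), (3, 10), (4, 6), (5, 10), (7, 7), (9, 6)}.
Total count |C(F_11)_aff| = 10.


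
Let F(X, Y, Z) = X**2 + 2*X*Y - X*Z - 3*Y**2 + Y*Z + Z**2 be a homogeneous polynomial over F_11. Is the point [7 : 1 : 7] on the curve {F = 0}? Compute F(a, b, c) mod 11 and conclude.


F(7,1,7) ≡ 1 (mod 11); P is NOT on the curve.

Evaluate F(7, 1, 7) term-by-term (mod 11).
  X**2 ↦ 1·49·1·1 = 49
  2*X*Y ↦ 2·7·1·1 = 14
  -X*Z ↦ -1·7·1·7 = -49
  -3*Y**2 ↦ -3·1·1·1 = -3
  Y*Z ↦ 1·1·1·7 = 7
  Z**2 ↦ 1·1·1·49 = 49
Sum: F(7, 1, 7) = (49) + (14) + (-49) + (-3) + (7) + (49) = 67.
Reducing mod 11: 67 ≡ 1 (mod 11).
Since F(a, b, c) ≡ 1 ≠ 0 (mod 11), P does NOT lie on the curve.


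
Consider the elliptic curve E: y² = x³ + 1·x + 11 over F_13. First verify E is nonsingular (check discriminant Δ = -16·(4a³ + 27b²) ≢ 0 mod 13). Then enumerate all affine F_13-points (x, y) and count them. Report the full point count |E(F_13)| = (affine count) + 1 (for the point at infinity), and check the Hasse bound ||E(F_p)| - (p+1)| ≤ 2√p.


Affine points = {(1, 0), (4, 1), (4, 12), (6, 5), (6, 8), (7, 6), (7, 7), (11, 1), (11, 12), (12, 3), (12, 10)}; affine count = 11; |E(F_13)| = 12.

Discriminant check: Δ ∝ 4a³ + 27b² = 4·1³ + 27·11² = 4·1 + 27·121 ≡ 8 (mod 13). Nonzero ⇒ E is nonsingular.
For each x ∈ F_13, compute rhs = x³ + 1·x + 11 mod 13, then count y ∈ F_13 with y² ≡ rhs.
  x = 0: rhs = 11, matching y values: none (0 points).
  x = 1: rhs = 0, matching y values: 0 (1 points).
  x = 2: rhs = 8, matching y values: none (0 points).
  x = 3: rhs = 2, matching y values: none (0 points).
  x = 4: rhs = 1, matching y values: 1, 12 (2 points).
  x = 5: rhs = 11, matching y values: none (0 points).
  x = 6: rhs = 12, matching y values: 5, 8 (2 points).
  x = 7: rhs = 10, matching y values: 6, 7 (2 points).
  x = 8: rhs = 11, matching y values: none (0 points).
  x = 9: rhs = 8, matching y values: none (0 points).
  x = 10: rhs = 7, matching y values: none (0 points).
  x = 11: rhs = 1, matching y values: 1, 12 (2 points).
  x = 12: rhs = 9, matching y values: 3, 10 (2 points).
Total affine count: 11.
Full point count |E(F_13)| = 11 + 1 = 12.
Hasse bound: |12 − (13+1)| = |-2| = 2 ≤ 2√13 ≈ 7.2111 ✓.


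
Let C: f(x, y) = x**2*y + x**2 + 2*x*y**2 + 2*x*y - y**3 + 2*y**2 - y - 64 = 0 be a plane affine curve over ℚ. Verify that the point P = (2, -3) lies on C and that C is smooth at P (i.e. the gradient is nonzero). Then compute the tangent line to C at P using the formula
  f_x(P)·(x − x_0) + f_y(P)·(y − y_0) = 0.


Tangent line at P: 4*x - 56*y - 176 = 0.

Step 1: f(2, -3) = 0, so P lies on C.
Step 2: partial derivatives
  f_x(x, y) = 2*x*y + 2*x + 2*y**2 + 2*y, f_y(x, y) = x**2 + 4*x*y + 2*x - 3*y**2 + 4*y - 1.
  f_x(P) = 4, f_y(P) = -56 (gradient nonzero, so P is smooth).
Step 3: tangent line at P: 4·(x − 2) + -56·(y − -3) = 0.
Expanding: 4*x - 56*y - 176 = 0.


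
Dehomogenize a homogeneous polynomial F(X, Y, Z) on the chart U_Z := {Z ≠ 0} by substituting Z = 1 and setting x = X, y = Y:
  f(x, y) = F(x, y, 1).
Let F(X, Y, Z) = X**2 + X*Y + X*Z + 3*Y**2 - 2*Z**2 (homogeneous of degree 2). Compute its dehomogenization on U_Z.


f(x, y) = x**2 + x*y + x + 3*y**2 - 2

On U_Z we set Z = 1. Each monomial c·X^i·Y^j·Z^k in F becomes c·x^i·y^j·1^k = c·x^i·y^j.
Substituting Z = 1: F(X, Y, 1) = x**2 + x*y + x + 3*y**2 - 2.
Note: deg(f) ≤ deg(F) = 2; strict inequality happens when F is divisible by Z (lost terms).


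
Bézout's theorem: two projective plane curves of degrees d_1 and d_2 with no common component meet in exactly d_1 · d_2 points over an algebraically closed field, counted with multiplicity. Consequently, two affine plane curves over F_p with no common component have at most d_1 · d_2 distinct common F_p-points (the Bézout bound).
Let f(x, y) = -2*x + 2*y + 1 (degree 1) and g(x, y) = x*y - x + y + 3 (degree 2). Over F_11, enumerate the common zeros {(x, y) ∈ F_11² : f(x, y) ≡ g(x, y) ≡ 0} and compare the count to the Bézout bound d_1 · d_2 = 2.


Common zeros: {(2, 7), (4, 9)}; count = 2; Bézout bound = 2.

deg(f) = 1, deg(g) = 2, so Bézout bound = 2.
Scan x ∈ F_11. For each x, list the y ∈ F_11 with f(x, y) ≡ 0 and those with g(x, y) ≡ 0 (mod 11); the common zeros in that column are the intersection.
  x = 0: f ≡ 0 at y ∈ {5}; g ≡ 0 at y ∈ {8}; common: ∅.
  x = 1: f ≡ 0 at y ∈ {6}; g ≡ 0 at y ∈ {10}; common: ∅.
  x = 2: f ≡ 0 at y ∈ {7}; g ≡ 0 at y ∈ {7}; common: {7}.
  x = 3: f ≡ 0 at y ∈ {8}; g ≡ 0 at y ∈ {0}; common: ∅.
  x = 4: f ≡ 0 at y ∈ {9}; g ≡ 0 at y ∈ {9}; common: {9}.
  x = 5: f ≡ 0 at y ∈ {10}; g ≡ 0 at y ∈ {4}; common: ∅.
  x = 6: f ≡ 0 at y ∈ {0}; g ≡ 0 at y ∈ {2}; common: ∅.
  x = 7: f ≡ 0 at y ∈ {1}; g ≡ 0 at y ∈ {6}; common: ∅.
  x = 8: f ≡ 0 at y ∈ {2}; g ≡ 0 at y ∈ {3}; common: ∅.
  x = 9: f ≡ 0 at y ∈ {3}; g ≡ 0 at y ∈ {5}; common: ∅.
  x = 10: f ≡ 0 at y ∈ {4}; g ≡ 0 at y ∈ ∅; common: ∅.
Collecting: common zeros = {(2, 7), (4, 9)}, so the count is 2.
Comparison with the Bézout bound: 2 ≤ 2 = deg(f)·deg(g), as expected for curves with no common component (the bound is attained).


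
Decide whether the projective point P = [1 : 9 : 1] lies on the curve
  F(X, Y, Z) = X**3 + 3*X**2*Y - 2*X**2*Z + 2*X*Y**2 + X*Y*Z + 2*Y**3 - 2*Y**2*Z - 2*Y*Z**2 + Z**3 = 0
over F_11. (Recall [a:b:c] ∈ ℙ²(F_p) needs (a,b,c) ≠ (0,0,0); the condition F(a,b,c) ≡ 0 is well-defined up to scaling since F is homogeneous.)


F(1,9,1) ≡ 2 (mod 11); P is NOT on the curve.

Evaluate F(1, 9, 1) term-by-term (mod 11).
  X**3 ↦ 1·1·1·1 = 1
  3*X**2*Y ↦ 3·1·9·1 = 27
  -2*X**2*Z ↦ -2·1·1·1 = -2
  2*X*Y**2 ↦ 2·1·81·1 = 162
  X*Y*Z ↦ 1·1·9·1 = 9
  2*Y**3 ↦ 2·1·729·1 = 1458
  -2*Y**2*Z ↦ -2·1·81·1 = -162
  -2*Y*Z**2 ↦ -2·1·9·1 = -18
  Z**3 ↦ 1·1·1·1 = 1
Sum: F(1, 9, 1) = (1) + (27) + (-2) + (162) + (9) + (1458) + (-162) + (-18) + (1) = 1476.
Reducing mod 11: 1476 ≡ 2 (mod 11).
Since F(a, b, c) ≡ 2 ≠ 0 (mod 11), P does NOT lie on the curve.


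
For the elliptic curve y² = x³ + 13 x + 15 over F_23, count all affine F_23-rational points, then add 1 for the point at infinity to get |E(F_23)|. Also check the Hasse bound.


Affine points = {(1, 11), (1, 12), (2, 7), (2, 16), (3, 9), (3, 14), (4, 4), (4, 19), (7, 9), (7, 14), (10, 8), (10, 15), (12, 6), (12, 17), (13, 9), (13, 14), (16, 8), (16, 15), (18, 3), (18, 20), (20, 8), (20, 15), (21, 2), (21, 21), (22, 1), (22, 22)}; affine count = 26; |E(F_23)| = 27.

Discriminant check: Δ ∝ 4a³ + 27b² = 4·13³ + 27·15² = 4·2197 + 27·225 ≡ 5 (mod 23). Nonzero ⇒ E is nonsingular.
For each x ∈ F_23, compute rhs = x³ + 13·x + 15 mod 23, then count y ∈ F_23 with y² ≡ rhs.
  x = 0: rhs = 15, matching y values: none (0 points).
  x = 1: rhs = 6, matching y values: 11, 12 (2 points).
  x = 2: rhs = 3, matching y values: 7, 16 (2 points).
  x = 3: rhs = 12, matching y values: 9, 14 (2 points).
  x = 4: rhs = 16, matching y values: 4, 19 (2 points).
  x = 5: rhs = 21, matching y values: none (0 points).
  x = 6: rhs = 10, matching y values: none (0 points).
  x = 7: rhs = 12, matching y values: 9, 14 (2 points).
  x = 8: rhs = 10, matching y values: none (0 points).
  x = 9: rhs = 10, matching y values: none (0 points).
  x = 10: rhs = 18, matching y values: 8, 15 (2 points).
  x = 11: rhs = 17, matching y values: none (0 points).
  x = 12: rhs = 13, matching y values: 6, 17 (2 points).
  x = 13: rhs = 12, matching y values: 9, 14 (2 points).
  x = 14: rhs = 20, matching y values: none (0 points).
  x = 15: rhs = 20, matching y values: none (0 points).
  x = 16: rhs = 18, matching y values: 8, 15 (2 points).
  x = 17: rhs = 20, matching y values: none (0 points).
  x = 18: rhs = 9, matching y values: 3, 20 (2 points).
  x = 19: rhs = 14, matching y values: none (0 points).
  x = 20: rhs = 18, matching y values: 8, 15 (2 points).
  x = 21: rhs = 4, matching y values: 2, 21 (2 points).
  x = 22: rhs = 1, matching y values: 1, 22 (2 points).
Total affine count: 26.
Full point count |E(F_23)| = 26 + 1 = 27.
Hasse bound: |27 − (23+1)| = |3| = 3 ≤ 2√23 ≈ 9.5917 ✓.


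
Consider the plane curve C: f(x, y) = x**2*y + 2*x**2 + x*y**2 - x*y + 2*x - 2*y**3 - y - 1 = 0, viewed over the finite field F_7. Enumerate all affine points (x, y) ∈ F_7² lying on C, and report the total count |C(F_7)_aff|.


Affine F_7-points: {(0, 4), (1, 6), (2, 6), (4, 5)}; count = 4.

For each of the 49 pairs (x, y) ∈ F_7², evaluate f(x, y) mod 7. Record the zeros.
  x = 0: [0↦6, 1↦3, 2↦2, 3↦5, 4↦0, 5↦3, 6↦2]  zeros at y ∈ {4}
  x = 1: [0↦3, 1↦1, 2↦3, 3↦4, 4↦6, 5↦4, 6↦0]  zeros at y ∈ {6}
  x = 2: [0↦4, 1↦5, 2↦5, 3↦6, 4↦3, 5↦5, 6↦0]  zeros at y ∈ {6}
  x = 3: [0↦2, 1↦1, 2↦1, 3↦4, 4↦5, 5↦6, 6↦2]  zeros at y ∈ ∅
  x = 4: [0↦4, 1↦3, 2↦5, 3↦5, 4↦5, 5↦0, 6↦6]  zeros at y ∈ {5}
  x = 5: [0↦3, 1↦4, 2↦3, 3↦2, 4↦3, 5↦1, 6↦5]  zeros at y ∈ ∅
  x = 6: [0↦6, 1↦4, 2↦2, 3↦2, 4↦6, 5↦2, 6↦6]  zeros at y ∈ ∅
Collecting zeros: affine points = {(0, 4), (1, 6), (2, 6), (4, 5)}.
Total count |C(F_7)_aff| = 4.


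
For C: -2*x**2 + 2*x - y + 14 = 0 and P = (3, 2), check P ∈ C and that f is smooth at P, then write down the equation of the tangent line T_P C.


Tangent line at P: -10*x - y + 32 = 0.

Step 1: f(3, 2) = 0, so P lies on C.
Step 2: partial derivatives
  f_x(x, y) = 2 - 4*x, f_y(x, y) = -1.
  f_x(P) = -10, f_y(P) = -1 (gradient nonzero, so P is smooth).
Step 3: tangent line at P: -10·(x − 3) + -1·(y − 2) = 0.
Expanding: -10*x - y + 32 = 0.


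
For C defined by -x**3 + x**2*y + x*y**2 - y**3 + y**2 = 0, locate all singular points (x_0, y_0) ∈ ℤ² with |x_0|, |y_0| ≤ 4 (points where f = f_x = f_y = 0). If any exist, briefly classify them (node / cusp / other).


Singular points: {(0, 0)}; classification: cusp.

Compute partial derivatives:
  f_x = -3*x**2 + 2*x*y + y**2.
  f_y = x**2 + 2*x*y - 3*y**2 + 2*y.
Scan x_0 ∈ {−4, ..., 4}. For each x_0, f_y(x_0, y) is a polynomial in y; find its integer roots y ∈ {−4, ..., 4}, then test f_x and f at those candidates.
  x = -4: f_y(-4, y) = -3*y**2 - 6*y + 16; no integer root y with |y| ≤ 4.
  x = -3: f_y(-3, y) = -3*y**2 - 4*y + 9; no integer root y with |y| ≤ 4.
  x = -2: f_y(-2, y) = -3*y**2 - 2*y + 4; no integer root y with |y| ≤ 4.
  x = -1: f_y(-1, y) = 1 - 3*y**2; no integer root y with |y| ≤ 4.
  x = 0: f_y(0, y) = -3*y**2 + 2*y; vanishes at y ∈ {0}. (0, 0): f_x = 0, f = 0 — SINGULAR.
  x = 1: f_y(1, y) = -3*y**2 + 4*y + 1; no integer root y with |y| ≤ 4.
  x = 2: f_y(2, y) = -3*y**2 + 6*y + 4; no integer root y with |y| ≤ 4.
  x = 3: f_y(3, y) = -3*y**2 + 8*y + 9; no integer root y with |y| ≤ 4.
  x = 4: f_y(4, y) = -3*y**2 + 10*y + 16; no integer root y with |y| ≤ 4.
Only singular point on the grid: (0, 0).
Classify: substitute x = 0 + u, y = 0 + v and expand: f = -u**3 + u**2*v + u*v**2 - v**3 + v**2.
No constant or linear terms (consistent with a singular point). Quadratic part: v**2. Cubic part: -u**3 + u**2*v + u*v**2 - v**3.
The quadratic part v**2 is a perfect square, so there is a single (double) tangent line v = 0, i.e. y = 0. Restricting the cubic part to that line (v = 0) leaves -u**3 ≠ 0, so f is not divisible by v and the branch is v² ≈ u**3 to lowest order — this is a cusp.
Classification: cusp.


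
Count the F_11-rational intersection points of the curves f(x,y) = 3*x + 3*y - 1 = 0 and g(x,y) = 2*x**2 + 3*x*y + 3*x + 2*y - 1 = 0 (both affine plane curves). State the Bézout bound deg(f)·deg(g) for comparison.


Common zeros: ∅; count = 0; Bézout bound = 2.

deg(f) = 1, deg(g) = 2, so Bézout bound = 2.
Scan x ∈ F_11. For each x, list the y ∈ F_11 with f(x, y) ≡ 0 and those with g(x, y) ≡ 0 (mod 11); the common zeros in that column are the intersection.
  x = 0: f ≡ 0 at y ∈ {4}; g ≡ 0 at y ∈ {6}; common: ∅.
  x = 1: f ≡ 0 at y ∈ {3}; g ≡ 0 at y ∈ {8}; common: ∅.
  x = 2: f ≡ 0 at y ∈ {2}; g ≡ 0 at y ∈ {8}; common: ∅.
  x = 3: f ≡ 0 at y ∈ {1}; g ≡ 0 at y ∈ ∅; common: ∅.
  x = 4: f ≡ 0 at y ∈ {0}; g ≡ 0 at y ∈ {4}; common: ∅.
  x = 5: f ≡ 0 at y ∈ {10}; g ≡ 0 at y ∈ {4}; common: ∅.
  x = 6: f ≡ 0 at y ∈ {9}; g ≡ 0 at y ∈ {6}; common: ∅.
  x = 7: f ≡ 0 at y ∈ {8}; g ≡ 0 at y ∈ {3}; common: ∅.
  x = 8: f ≡ 0 at y ∈ {7}; g ≡ 0 at y ∈ {9}; common: ∅.
  x = 9: f ≡ 0 at y ∈ {6}; g ≡ 0 at y ∈ {3}; common: ∅.
  x = 10: f ≡ 0 at y ∈ {5}; g ≡ 0 at y ∈ {9}; common: ∅.
Collecting: common zeros = ∅, so the count is 0.
Comparison with the Bézout bound: 0 ≤ 2 = deg(f)·deg(g), as expected for curves with no common component (the affine F_11-count falls short of the bound because intersections may lie at infinity, over extension fields, or carry multiplicity).


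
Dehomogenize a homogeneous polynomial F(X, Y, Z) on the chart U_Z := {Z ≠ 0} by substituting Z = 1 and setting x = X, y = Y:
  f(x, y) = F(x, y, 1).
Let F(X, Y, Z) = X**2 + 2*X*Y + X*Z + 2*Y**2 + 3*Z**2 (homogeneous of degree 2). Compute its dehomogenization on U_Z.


f(x, y) = x**2 + 2*x*y + x + 2*y**2 + 3

On U_Z we set Z = 1. Each monomial c·X^i·Y^j·Z^k in F becomes c·x^i·y^j·1^k = c·x^i·y^j.
Substituting Z = 1: F(X, Y, 1) = x**2 + 2*x*y + x + 2*y**2 + 3.
Note: deg(f) ≤ deg(F) = 2; strict inequality happens when F is divisible by Z (lost terms).


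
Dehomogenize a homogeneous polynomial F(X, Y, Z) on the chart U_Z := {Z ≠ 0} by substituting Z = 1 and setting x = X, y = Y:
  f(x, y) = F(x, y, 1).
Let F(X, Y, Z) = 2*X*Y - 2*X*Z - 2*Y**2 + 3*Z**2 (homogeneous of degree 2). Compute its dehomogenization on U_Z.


f(x, y) = 2*x*y - 2*x - 2*y**2 + 3

On U_Z we set Z = 1. Each monomial c·X^i·Y^j·Z^k in F becomes c·x^i·y^j·1^k = c·x^i·y^j.
Substituting Z = 1: F(X, Y, 1) = 2*x*y - 2*x - 2*y**2 + 3.
Note: deg(f) ≤ deg(F) = 2; strict inequality happens when F is divisible by Z (lost terms).


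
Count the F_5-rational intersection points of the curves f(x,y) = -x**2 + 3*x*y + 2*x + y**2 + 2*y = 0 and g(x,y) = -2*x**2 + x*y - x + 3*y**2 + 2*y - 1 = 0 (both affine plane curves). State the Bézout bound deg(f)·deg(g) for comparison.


Common zeros: ∅; count = 0; Bézout bound = 4.

deg(f) = 2, deg(g) = 2, so Bézout bound = 4.
Scan x ∈ F_5. For each x, list the y ∈ F_5 with f(x, y) ≡ 0 and those with g(x, y) ≡ 0 (mod 5); the common zeros in that column are the intersection.
  x = 0: f ≡ 0 at y ∈ {0, 3}; g ≡ 0 at y ∈ {2, 4}; common: ∅.
  x = 1: f ≡ 0 at y ∈ {2, 3}; g ≡ 0 at y ∈ ∅; common: ∅.
  x = 2: f ≡ 0 at y ∈ {0, 2}; g ≡ 0 at y ∈ ∅; common: ∅.
  x = 3: f ≡ 0 at y ∈ ∅; g ≡ 0 at y ∈ {2, 3}; common: ∅.
  x = 4: f ≡ 0 at y ∈ ∅; g ≡ 0 at y ∈ {4}; common: ∅.
Collecting: common zeros = ∅, so the count is 0.
Comparison with the Bézout bound: 0 ≤ 4 = deg(f)·deg(g), as expected for curves with no common component (the affine F_5-count falls short of the bound because intersections may lie at infinity, over extension fields, or carry multiplicity).


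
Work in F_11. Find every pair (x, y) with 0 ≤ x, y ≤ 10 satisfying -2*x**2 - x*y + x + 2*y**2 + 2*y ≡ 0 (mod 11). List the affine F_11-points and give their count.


Affine F_11-points: {(0, 0), (0, 10), (1, 6), (1, 10), (2, 5), (2, 6), (3, 3), (6, 0), (6, 2), (7, 3), (7, 5), (10, 2)}; count = 12.

For each of the 121 pairs (x, y) ∈ F_11², evaluate f(x, y) mod 11. Record the zeros.
  x = 0: [0↦0, 1↦4, 2↦1, 3↦2, 4↦7, 5↦5, 6↦7, 7↦2, 8↦1, 9↦4, 10↦0]  zeros at y ∈ {0, 10}
  x = 1: [0↦10, 1↦2, 2↦9, 3↦9, 4↦2, 5↦10, 6↦0, 7↦5, 8↦3, 9↦5, 10↦0]  zeros at y ∈ {6, 10}
  x = 2: [0↦5, 1↦7, 2↦2, 3↦1, 4↦4, 5↦0, 6↦0, 7↦4, 8↦1, 9↦2, 10↦7]  zeros at y ∈ {5, 6}
  x = 3: [0↦7, 1↦8, 2↦2, 3↦0, 4↦2, 5↦8, 6↦7, 7↦10, 8↦6, 9↦6, 10↦10]  zeros at y ∈ {3}
  x = 4: [0↦5, 1↦5, 2↦9, 3↦6, 4↦7, 5↦1, 6↦10, 7↦1, 8↦7, 9↦6, 10↦9]  zeros at y ∈ ∅
  x = 5: [0↦10, 1↦9, 2↦1, 3↦8, 4↦8, 5↦1, 6↦9, 7↦10, 8↦4, 9↦2, 10↦4]  zeros at y ∈ ∅
  x = 6: [0↦0, 1↦9, 2↦0, 3↦6, 4↦5, 5↦8, 6↦4, 7↦4, 8↦8, 9↦5, 10↦6]  zeros at y ∈ {0, 2}
  x = 7: [0↦8, 1↦5, 2↦6, 3↦0, 4↦9, 5↦0, 6↦6, 7↦5, 8↦8, 9↦4, 10↦4]  zeros at y ∈ {3, 5}
  x = 8: [0↦1, 1↦8, 2↦8, 3↦1, 4↦9, 5↦10, 6↦4, 7↦2, 8↦4, 9↦10, 10↦9]  zeros at y ∈ ∅
  x = 9: [0↦1, 1↦7, 2↦6, 3↦9, 4↦5, 5↦5, 6↦9, 7↦6, 8↦7, 9↦1, 10↦10]  zeros at y ∈ ∅
  x = 10: [0↦8, 1↦2, 2↦0, 3↦2, 4↦8, 5↦7, 6↦10, 7↦6, 8↦6, 9↦10, 10↦7]  zeros at y ∈ {2}
Collecting zeros: affine points = {(0, 0), (0, 10), (1, 6), (1, 10), (2, 5), (2, 6), (3, 3), (6, 0), (6, 2), (7, 3), (7, 5), (10, 2)}.
Total count |C(F_11)_aff| = 12.


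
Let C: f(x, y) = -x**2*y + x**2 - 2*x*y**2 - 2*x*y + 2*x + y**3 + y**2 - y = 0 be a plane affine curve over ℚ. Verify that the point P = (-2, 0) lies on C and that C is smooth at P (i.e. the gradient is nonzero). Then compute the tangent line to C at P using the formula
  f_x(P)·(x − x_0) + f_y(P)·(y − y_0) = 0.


Tangent line at P: -2*x - y - 4 = 0.

Step 1: f(-2, 0) = 0, so P lies on C.
Step 2: partial derivatives
  f_x(x, y) = -2*x*y + 2*x - 2*y**2 - 2*y + 2, f_y(x, y) = -x**2 - 4*x*y - 2*x + 3*y**2 + 2*y - 1.
  f_x(P) = -2, f_y(P) = -1 (gradient nonzero, so P is smooth).
Step 3: tangent line at P: -2·(x − -2) + -1·(y − 0) = 0.
Expanding: -2*x - y - 4 = 0.


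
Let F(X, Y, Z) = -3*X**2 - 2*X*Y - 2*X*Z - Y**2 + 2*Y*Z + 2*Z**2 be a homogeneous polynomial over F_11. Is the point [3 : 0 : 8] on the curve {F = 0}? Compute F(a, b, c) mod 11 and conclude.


F(3,0,8) ≡ 9 (mod 11); P is NOT on the curve.

Evaluate F(3, 0, 8) term-by-term (mod 11).
  -3*X**2 ↦ -3·9·1·1 = -27
  -2*X*Y ↦ -2·3·0·1 = 0
  -2*X*Z ↦ -2·3·1·8 = -48
  -Y**2 ↦ -1·1·0·1 = 0
  2*Y*Z ↦ 2·1·0·8 = 0
  2*Z**2 ↦ 2·1·1·64 = 128
Sum: F(3, 0, 8) = (-27) + (0) + (-48) + (0) + (0) + (128) = 53.
Reducing mod 11: 53 ≡ 9 (mod 11).
Since F(a, b, c) ≡ 9 ≠ 0 (mod 11), P does NOT lie on the curve.


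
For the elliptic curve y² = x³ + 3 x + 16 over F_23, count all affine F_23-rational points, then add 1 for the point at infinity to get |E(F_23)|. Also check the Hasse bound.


Affine points = {(0, 4), (0, 19), (3, 11), (3, 12), (4, 0), (5, 8), (5, 15), (7, 9), (7, 14), (8, 0), (9, 6), (9, 17), (11, 0), (12, 3), (12, 20), (15, 3), (15, 20), (17, 9), (17, 14), (19, 3), (19, 20), (20, 7), (20, 16), (21, 5), (21, 18), (22, 9), (22, 14)}; affine count = 27; |E(F_23)| = 28.

Discriminant check: Δ ∝ 4a³ + 27b² = 4·3³ + 27·16² = 4·27 + 27·256 ≡ 5 (mod 23). Nonzero ⇒ E is nonsingular.
For each x ∈ F_23, compute rhs = x³ + 3·x + 16 mod 23, then count y ∈ F_23 with y² ≡ rhs.
  x = 0: rhs = 16, matching y values: 4, 19 (2 points).
  x = 1: rhs = 20, matching y values: none (0 points).
  x = 2: rhs = 7, matching y values: none (0 points).
  x = 3: rhs = 6, matching y values: 11, 12 (2 points).
  x = 4: rhs = 0, matching y values: 0 (1 points).
  x = 5: rhs = 18, matching y values: 8, 15 (2 points).
  x = 6: rhs = 20, matching y values: none (0 points).
  x = 7: rhs = 12, matching y values: 9, 14 (2 points).
  x = 8: rhs = 0, matching y values: 0 (1 points).
  x = 9: rhs = 13, matching y values: 6, 17 (2 points).
  x = 10: rhs = 11, matching y values: none (0 points).
  x = 11: rhs = 0, matching y values: 0 (1 points).
  x = 12: rhs = 9, matching y values: 3, 20 (2 points).
  x = 13: rhs = 21, matching y values: none (0 points).
  x = 14: rhs = 19, matching y values: none (0 points).
  x = 15: rhs = 9, matching y values: 3, 20 (2 points).
  x = 16: rhs = 20, matching y values: none (0 points).
  x = 17: rhs = 12, matching y values: 9, 14 (2 points).
  x = 18: rhs = 14, matching y values: none (0 points).
  x = 19: rhs = 9, matching y values: 3, 20 (2 points).
  x = 20: rhs = 3, matching y values: 7, 16 (2 points).
  x = 21: rhs = 2, matching y values: 5, 18 (2 points).
  x = 22: rhs = 12, matching y values: 9, 14 (2 points).
Total affine count: 27.
Full point count |E(F_23)| = 27 + 1 = 28.
Hasse bound: |28 − (23+1)| = |4| = 4 ≤ 2√23 ≈ 9.5917 ✓.
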